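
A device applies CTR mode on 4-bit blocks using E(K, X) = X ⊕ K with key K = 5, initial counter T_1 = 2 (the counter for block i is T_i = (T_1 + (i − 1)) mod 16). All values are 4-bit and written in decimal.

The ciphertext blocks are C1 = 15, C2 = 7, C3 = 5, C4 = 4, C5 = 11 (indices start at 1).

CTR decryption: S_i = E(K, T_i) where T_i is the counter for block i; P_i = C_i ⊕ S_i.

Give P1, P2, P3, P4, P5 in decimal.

P1: T = 2, S = E(K, T) = 7; 15 ⊕ 7 = 8.
P2: T = 3, S = E(K, T) = 6; 7 ⊕ 6 = 1.
P3: T = 4, S = E(K, T) = 1; 5 ⊕ 1 = 4.
P4: T = 5, S = E(K, T) = 0; 4 ⊕ 0 = 4.
P5: T = 6, S = E(K, T) = 3; 11 ⊕ 3 = 8.

P1 = 8, P2 = 1, P3 = 4, P4 = 4, P5 = 8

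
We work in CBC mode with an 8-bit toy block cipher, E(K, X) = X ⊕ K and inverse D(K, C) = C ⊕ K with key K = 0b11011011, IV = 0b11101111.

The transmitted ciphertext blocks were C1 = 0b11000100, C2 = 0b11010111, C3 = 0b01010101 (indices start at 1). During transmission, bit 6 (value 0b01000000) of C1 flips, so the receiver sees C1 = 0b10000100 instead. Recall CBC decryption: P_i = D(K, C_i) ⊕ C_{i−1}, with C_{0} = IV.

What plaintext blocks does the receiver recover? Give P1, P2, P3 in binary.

Only C1 changed, to 0b10000100. In CBC, a change in C_i garbles P_i and flips the same bit in P_{i+1}. Decrypting the received ciphertext:
P1: D(K, 0b10000100) = 0b01011111; 0b01011111 ⊕ 0b11101111 = 0b10110000.
P2: D(K, 0b11010111) = 0b00001100; 0b00001100 ⊕ 0b10000100 = 0b10001000.
P3: D(K, 0b01010101) = 0b10001110; 0b10001110 ⊕ 0b11010111 = 0b01011001.
Blocks that differ from the original plaintext: P1, P2.

P1 = 0b10110000, P2 = 0b10001000, P3 = 0b01011001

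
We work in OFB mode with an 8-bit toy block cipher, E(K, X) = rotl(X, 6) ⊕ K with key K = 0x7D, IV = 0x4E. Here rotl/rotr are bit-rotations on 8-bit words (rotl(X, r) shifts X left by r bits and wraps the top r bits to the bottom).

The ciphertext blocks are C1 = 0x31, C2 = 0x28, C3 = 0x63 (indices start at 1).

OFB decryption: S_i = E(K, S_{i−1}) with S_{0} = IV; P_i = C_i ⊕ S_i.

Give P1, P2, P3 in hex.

P1: S = E(K, 0x4E) = 0xEE; 0x31 ⊕ 0xEE = 0xDF.
P2: S = E(K, 0xEE) = 0xC6; 0x28 ⊕ 0xC6 = 0xEE.
P3: S = E(K, 0xC6) = 0xCC; 0x63 ⊕ 0xCC = 0xAF.

P1 = 0xDF, P2 = 0xEE, P3 = 0xAF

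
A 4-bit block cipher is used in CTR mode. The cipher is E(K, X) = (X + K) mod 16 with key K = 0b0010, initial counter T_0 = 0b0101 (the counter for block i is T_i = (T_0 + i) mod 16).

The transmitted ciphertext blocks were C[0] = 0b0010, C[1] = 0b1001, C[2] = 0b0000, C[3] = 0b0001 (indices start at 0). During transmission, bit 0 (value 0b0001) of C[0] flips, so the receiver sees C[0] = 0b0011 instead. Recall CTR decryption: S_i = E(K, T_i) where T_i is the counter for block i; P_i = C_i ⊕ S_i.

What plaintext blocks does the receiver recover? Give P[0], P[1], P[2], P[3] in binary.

Only C[0] changed, to 0b0011. In CTR, a change in C_i flips the same bit in P_i only; the keystream is unaffected. Decrypting the received ciphertext:
P[0]: T = 0b0101, S = E(K, T) = 0b0111; 0b0011 ⊕ 0b0111 = 0b0100.
P[1]: T = 0b0110, S = E(K, T) = 0b1000; 0b1001 ⊕ 0b1000 = 0b0001.
P[2]: T = 0b0111, S = E(K, T) = 0b1001; 0b0000 ⊕ 0b1001 = 0b1001.
P[3]: T = 0b1000, S = E(K, T) = 0b1010; 0b0001 ⊕ 0b1010 = 0b1011.
Blocks that differ from the original plaintext: P[0].

P[0] = 0b0100, P[1] = 0b0001, P[2] = 0b1001, P[3] = 0b1011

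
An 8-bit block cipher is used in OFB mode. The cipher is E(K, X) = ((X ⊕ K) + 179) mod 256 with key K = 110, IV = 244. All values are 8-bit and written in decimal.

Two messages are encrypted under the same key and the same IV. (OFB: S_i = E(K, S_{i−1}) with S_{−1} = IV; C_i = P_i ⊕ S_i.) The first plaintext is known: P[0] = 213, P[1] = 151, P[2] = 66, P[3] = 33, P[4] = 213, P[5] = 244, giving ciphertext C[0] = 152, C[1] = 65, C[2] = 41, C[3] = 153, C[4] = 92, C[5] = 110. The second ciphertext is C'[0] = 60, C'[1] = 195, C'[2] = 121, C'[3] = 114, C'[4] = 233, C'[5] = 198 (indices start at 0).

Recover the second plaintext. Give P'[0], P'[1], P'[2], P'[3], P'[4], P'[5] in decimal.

In OFB with a reused IV, both messages share the same keystream S_i, so C_i ⊕ C'_i = P_i ⊕ P'_i and thus P'_i = P_i ⊕ C_i ⊕ C'_i.
P'[0]: 213 ⊕ 152 ⊕ 60 = 113.
P'[1]: 151 ⊕ 65 ⊕ 195 = 21.
P'[2]: 66 ⊕ 41 ⊕ 121 = 18.
P'[3]: 33 ⊕ 153 ⊕ 114 = 202.
P'[4]: 213 ⊕ 92 ⊕ 233 = 96.
P'[5]: 244 ⊕ 110 ⊕ 198 = 92.

P'[0] = 113, P'[1] = 21, P'[2] = 18, P'[3] = 202, P'[4] = 96, P'[5] = 92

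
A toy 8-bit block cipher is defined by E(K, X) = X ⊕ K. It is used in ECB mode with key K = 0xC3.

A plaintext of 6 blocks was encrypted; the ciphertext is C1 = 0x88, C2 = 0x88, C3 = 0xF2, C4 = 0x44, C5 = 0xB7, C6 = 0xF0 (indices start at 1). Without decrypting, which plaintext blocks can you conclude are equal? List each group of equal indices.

ECB encrypts each block independently with the same key, so equal ciphertext blocks imply equal plaintext blocks.
C1 = C2 = 0x88, so P1 = P2.

P1 = P2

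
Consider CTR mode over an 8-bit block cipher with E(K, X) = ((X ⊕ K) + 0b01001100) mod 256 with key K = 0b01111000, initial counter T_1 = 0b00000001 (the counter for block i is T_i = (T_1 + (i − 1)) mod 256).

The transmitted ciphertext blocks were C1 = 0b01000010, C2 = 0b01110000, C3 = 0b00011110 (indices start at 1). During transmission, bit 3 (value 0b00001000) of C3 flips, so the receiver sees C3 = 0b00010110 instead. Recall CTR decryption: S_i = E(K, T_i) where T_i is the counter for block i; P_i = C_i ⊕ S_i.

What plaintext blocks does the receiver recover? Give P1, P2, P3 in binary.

Only C3 changed, to 0b00010110. In CTR, a change in C_i flips the same bit in P_i only; the keystream is unaffected. Decrypting the received ciphertext:
P1: T = 0b00000001, S = E(K, T) = 0b11000101; 0b01000010 ⊕ 0b11000101 = 0b10000111.
P2: T = 0b00000010, S = E(K, T) = 0b11000110; 0b01110000 ⊕ 0b11000110 = 0b10110110.
P3: T = 0b00000011, S = E(K, T) = 0b11000111; 0b00010110 ⊕ 0b11000111 = 0b11010001.
Blocks that differ from the original plaintext: P3.

P1 = 0b10000111, P2 = 0b10110110, P3 = 0b11010001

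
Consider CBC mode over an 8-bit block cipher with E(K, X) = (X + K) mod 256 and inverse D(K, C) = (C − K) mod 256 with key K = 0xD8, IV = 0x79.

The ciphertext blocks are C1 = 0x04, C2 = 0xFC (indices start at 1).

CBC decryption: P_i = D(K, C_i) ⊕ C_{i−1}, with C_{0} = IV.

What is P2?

P2 = 0x20

P2: D(K, 0xFC) = 0x24; 0x24 ⊕ 0x04 = 0x20.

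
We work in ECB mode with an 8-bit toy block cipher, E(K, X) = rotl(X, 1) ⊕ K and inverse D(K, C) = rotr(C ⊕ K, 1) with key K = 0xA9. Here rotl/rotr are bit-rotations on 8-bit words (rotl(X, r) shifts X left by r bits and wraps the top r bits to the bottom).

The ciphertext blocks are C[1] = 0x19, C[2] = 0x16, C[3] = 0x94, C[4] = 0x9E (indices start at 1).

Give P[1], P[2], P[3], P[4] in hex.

ECB decryption: P_i = D(K, C_i).
P[1]: D(K, 0x19) = 0x58.
P[2]: D(K, 0x16) = 0xDF.
P[3]: D(K, 0x94) = 0x9E.
P[4]: D(K, 0x9E) = 0x9B.

P[1] = 0x58, P[2] = 0xDF, P[3] = 0x9E, P[4] = 0x9B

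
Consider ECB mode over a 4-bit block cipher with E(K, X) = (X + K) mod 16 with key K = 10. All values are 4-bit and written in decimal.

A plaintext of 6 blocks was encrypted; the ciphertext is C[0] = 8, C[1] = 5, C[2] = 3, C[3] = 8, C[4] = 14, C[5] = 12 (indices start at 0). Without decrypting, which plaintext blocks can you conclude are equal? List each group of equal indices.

ECB encrypts each block independently with the same key, so equal ciphertext blocks imply equal plaintext blocks.
C[0] = C[3] = 8, so P[0] = P[3].

P[0] = P[3]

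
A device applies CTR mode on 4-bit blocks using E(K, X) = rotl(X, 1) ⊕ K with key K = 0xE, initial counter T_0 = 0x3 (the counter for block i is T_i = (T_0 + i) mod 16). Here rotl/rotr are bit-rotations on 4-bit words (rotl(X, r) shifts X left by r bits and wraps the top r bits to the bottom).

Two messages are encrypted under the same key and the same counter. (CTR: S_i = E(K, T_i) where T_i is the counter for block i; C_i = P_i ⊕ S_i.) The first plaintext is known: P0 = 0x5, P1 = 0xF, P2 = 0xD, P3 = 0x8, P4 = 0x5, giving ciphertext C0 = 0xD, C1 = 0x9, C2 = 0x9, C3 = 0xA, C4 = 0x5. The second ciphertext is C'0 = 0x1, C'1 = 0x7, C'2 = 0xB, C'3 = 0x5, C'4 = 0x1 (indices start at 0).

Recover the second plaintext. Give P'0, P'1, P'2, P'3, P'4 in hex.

P'0 = 0x9, P'1 = 0x1, P'2 = 0xF, P'3 = 0x7, P'4 = 0x1

In CTR with a reused counter, both messages share the same keystream S_i, so C_i ⊕ C'_i = P_i ⊕ P'_i and thus P'_i = P_i ⊕ C_i ⊕ C'_i.
P'0: 0x5 ⊕ 0xD ⊕ 0x1 = 0x9.
P'1: 0xF ⊕ 0x9 ⊕ 0x7 = 0x1.
P'2: 0xD ⊕ 0x9 ⊕ 0xB = 0xF.
P'3: 0x8 ⊕ 0xA ⊕ 0x5 = 0x7.
P'4: 0x5 ⊕ 0x5 ⊕ 0x1 = 0x1.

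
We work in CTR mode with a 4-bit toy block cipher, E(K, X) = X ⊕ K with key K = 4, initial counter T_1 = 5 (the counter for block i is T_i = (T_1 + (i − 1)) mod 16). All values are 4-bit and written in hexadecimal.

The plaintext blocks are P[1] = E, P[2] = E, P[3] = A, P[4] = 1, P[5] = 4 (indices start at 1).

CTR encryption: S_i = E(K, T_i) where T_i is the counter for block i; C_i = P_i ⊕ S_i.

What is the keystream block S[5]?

D

C[1]: T = 5, S = E(K, T) = 1; E ⊕ 1 = F.
C[2]: T = 6, S = E(K, T) = 2; E ⊕ 2 = C.
C[3]: T = 7, S = E(K, T) = 3; A ⊕ 3 = 9.
C[4]: T = 8, S = E(K, T) = C; 1 ⊕ C = D.
C[5]: T = 9, S = E(K, T) = D; 4 ⊕ D = 9.
So S[5] = D.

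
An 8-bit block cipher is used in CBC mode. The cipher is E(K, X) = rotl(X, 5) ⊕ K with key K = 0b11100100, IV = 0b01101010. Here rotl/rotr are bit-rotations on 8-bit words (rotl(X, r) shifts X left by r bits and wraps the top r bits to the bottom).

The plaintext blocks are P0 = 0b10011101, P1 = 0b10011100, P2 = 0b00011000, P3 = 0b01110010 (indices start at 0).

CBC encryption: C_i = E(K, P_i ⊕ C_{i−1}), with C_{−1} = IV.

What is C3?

C0: P0 ⊕ 0b01101010 = 0b11110111; E(K, 0b11110111) = 0b00011010.
C1: P1 ⊕ 0b00011010 = 0b10000110; E(K, 0b10000110) = 0b00110100.
C2: P2 ⊕ 0b00110100 = 0b00101100; E(K, 0b00101100) = 0b01100001.
C3: P3 ⊕ 0b01100001 = 0b00010011; E(K, 0b00010011) = 0b10000110.

C3 = 0b10000110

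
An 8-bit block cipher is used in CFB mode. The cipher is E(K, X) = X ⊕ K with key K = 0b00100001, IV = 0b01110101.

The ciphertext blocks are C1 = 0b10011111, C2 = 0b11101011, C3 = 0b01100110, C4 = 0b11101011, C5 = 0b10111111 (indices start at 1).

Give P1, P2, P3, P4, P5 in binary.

P1 = 0b11001011, P2 = 0b01010101, P3 = 0b10101100, P4 = 0b10101100, P5 = 0b01110101

CFB decryption: P_i = C_i ⊕ E(K, C_{i−1}), with C_{0} = IV.
P1: E(K, 0b01110101) = 0b01010100; 0b10011111 ⊕ 0b01010100 = 0b11001011.
P2: E(K, 0b10011111) = 0b10111110; 0b11101011 ⊕ 0b10111110 = 0b01010101.
P3: E(K, 0b11101011) = 0b11001010; 0b01100110 ⊕ 0b11001010 = 0b10101100.
P4: E(K, 0b01100110) = 0b01000111; 0b11101011 ⊕ 0b01000111 = 0b10101100.
P5: E(K, 0b11101011) = 0b11001010; 0b10111111 ⊕ 0b11001010 = 0b01110101.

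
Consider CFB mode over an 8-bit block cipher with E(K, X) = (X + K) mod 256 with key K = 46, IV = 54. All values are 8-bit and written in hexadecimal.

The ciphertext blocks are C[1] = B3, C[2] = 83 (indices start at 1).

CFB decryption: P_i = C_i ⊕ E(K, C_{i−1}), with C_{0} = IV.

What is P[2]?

P[2] = 7A

P[2]: E(K, B3) = F9; 83 ⊕ F9 = 7A.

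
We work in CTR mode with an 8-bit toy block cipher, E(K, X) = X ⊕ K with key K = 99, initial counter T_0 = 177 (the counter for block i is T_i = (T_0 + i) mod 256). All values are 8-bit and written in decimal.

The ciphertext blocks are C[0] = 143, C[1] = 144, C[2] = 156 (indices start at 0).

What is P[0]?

CTR decryption: S_i = E(K, T_i) where T_i is the counter for block i; P_i = C_i ⊕ S_i.
P[0]: T = 177, S = E(K, T) = 210; 143 ⊕ 210 = 93.

P[0] = 93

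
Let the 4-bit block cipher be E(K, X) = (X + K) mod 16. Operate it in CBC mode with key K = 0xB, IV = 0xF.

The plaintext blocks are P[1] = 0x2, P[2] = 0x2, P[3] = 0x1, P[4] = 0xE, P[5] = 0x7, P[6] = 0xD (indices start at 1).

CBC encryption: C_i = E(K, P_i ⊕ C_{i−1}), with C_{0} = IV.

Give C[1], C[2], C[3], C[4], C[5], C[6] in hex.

C[1]: P[1] ⊕ 0xF = 0xD; E(K, 0xD) = 0x8.
C[2]: P[2] ⊕ 0x8 = 0xA; E(K, 0xA) = 0x5.
C[3]: P[3] ⊕ 0x5 = 0x4; E(K, 0x4) = 0xF.
C[4]: P[4] ⊕ 0xF = 0x1; E(K, 0x1) = 0xC.
C[5]: P[5] ⊕ 0xC = 0xB; E(K, 0xB) = 0x6.
C[6]: P[6] ⊕ 0x6 = 0xB; E(K, 0xB) = 0x6.

C[1] = 0x8, C[2] = 0x5, C[3] = 0xF, C[4] = 0xC, C[5] = 0x6, C[6] = 0x6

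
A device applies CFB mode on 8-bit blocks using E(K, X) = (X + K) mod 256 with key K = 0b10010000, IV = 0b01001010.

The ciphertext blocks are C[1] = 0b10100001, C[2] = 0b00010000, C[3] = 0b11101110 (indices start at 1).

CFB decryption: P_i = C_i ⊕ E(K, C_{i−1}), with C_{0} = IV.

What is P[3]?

P[3] = 0b01001110

P[3]: E(K, 0b00010000) = 0b10100000; 0b11101110 ⊕ 0b10100000 = 0b01001110.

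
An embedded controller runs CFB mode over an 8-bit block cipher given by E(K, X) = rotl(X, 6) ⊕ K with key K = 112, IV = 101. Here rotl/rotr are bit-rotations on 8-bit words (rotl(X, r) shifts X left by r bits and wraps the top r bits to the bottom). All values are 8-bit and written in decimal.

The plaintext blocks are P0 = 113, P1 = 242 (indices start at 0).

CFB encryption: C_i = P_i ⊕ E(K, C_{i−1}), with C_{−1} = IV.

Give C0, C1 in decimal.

C0 = 88, C1 = 148

C0: E(K, 101) = 41; 113 ⊕ 41 = 88.
C1: E(K, 88) = 102; 242 ⊕ 102 = 148.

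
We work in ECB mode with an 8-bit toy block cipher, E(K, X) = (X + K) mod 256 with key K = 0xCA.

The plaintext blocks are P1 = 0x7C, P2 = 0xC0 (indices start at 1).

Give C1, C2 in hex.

ECB encryption: C_i = E(K, P_i).
C1: E(K, 0x7C) = 0x46.
C2: E(K, 0xC0) = 0x8A.

C1 = 0x46, C2 = 0x8A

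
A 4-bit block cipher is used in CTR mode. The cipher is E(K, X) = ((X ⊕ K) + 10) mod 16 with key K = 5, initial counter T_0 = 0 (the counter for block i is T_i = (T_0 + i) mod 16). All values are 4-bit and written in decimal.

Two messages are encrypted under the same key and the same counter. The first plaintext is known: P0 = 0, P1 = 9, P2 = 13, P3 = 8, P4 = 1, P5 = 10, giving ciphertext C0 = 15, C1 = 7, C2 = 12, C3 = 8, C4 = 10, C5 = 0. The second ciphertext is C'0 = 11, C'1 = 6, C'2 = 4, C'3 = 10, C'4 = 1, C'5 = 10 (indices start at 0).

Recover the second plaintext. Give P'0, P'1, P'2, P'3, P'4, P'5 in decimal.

P'0 = 4, P'1 = 8, P'2 = 5, P'3 = 10, P'4 = 10, P'5 = 0

In CTR with a reused counter, both messages share the same keystream S_i, so C_i ⊕ C'_i = P_i ⊕ P'_i and thus P'_i = P_i ⊕ C_i ⊕ C'_i.
P'0: 0 ⊕ 15 ⊕ 11 = 4.
P'1: 9 ⊕ 7 ⊕ 6 = 8.
P'2: 13 ⊕ 12 ⊕ 4 = 5.
P'3: 8 ⊕ 8 ⊕ 10 = 10.
P'4: 1 ⊕ 10 ⊕ 1 = 10.
P'5: 10 ⊕ 0 ⊕ 10 = 0.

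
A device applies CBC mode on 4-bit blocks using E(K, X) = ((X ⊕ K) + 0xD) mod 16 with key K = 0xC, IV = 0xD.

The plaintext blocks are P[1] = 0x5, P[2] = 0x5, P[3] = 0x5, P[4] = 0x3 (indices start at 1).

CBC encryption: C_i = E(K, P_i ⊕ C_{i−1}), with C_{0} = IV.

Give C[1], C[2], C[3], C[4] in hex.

C[1]: P[1] ⊕ 0xD = 0x8; E(K, 0x8) = 0x1.
C[2]: P[2] ⊕ 0x1 = 0x4; E(K, 0x4) = 0x5.
C[3]: P[3] ⊕ 0x5 = 0x0; E(K, 0x0) = 0x9.
C[4]: P[4] ⊕ 0x9 = 0xA; E(K, 0xA) = 0x3.

C[1] = 0x1, C[2] = 0x5, C[3] = 0x9, C[4] = 0x3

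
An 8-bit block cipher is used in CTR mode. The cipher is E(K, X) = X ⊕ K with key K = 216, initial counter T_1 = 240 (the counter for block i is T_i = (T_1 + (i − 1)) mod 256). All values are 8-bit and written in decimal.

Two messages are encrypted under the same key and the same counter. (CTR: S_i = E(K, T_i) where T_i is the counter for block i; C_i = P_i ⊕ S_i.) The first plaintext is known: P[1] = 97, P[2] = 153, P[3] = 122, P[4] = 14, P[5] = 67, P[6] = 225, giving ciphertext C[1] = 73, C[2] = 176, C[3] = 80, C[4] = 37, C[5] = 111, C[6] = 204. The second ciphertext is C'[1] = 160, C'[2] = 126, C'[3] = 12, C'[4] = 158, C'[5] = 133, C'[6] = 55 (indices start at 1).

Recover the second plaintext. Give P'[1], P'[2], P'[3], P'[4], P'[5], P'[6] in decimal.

In CTR with a reused counter, both messages share the same keystream S_i, so C_i ⊕ C'_i = P_i ⊕ P'_i and thus P'_i = P_i ⊕ C_i ⊕ C'_i.
P'[1]: 97 ⊕ 73 ⊕ 160 = 136.
P'[2]: 153 ⊕ 176 ⊕ 126 = 87.
P'[3]: 122 ⊕ 80 ⊕ 12 = 38.
P'[4]: 14 ⊕ 37 ⊕ 158 = 181.
P'[5]: 67 ⊕ 111 ⊕ 133 = 169.
P'[6]: 225 ⊕ 204 ⊕ 55 = 26.

P'[1] = 136, P'[2] = 87, P'[3] = 38, P'[4] = 181, P'[5] = 169, P'[6] = 26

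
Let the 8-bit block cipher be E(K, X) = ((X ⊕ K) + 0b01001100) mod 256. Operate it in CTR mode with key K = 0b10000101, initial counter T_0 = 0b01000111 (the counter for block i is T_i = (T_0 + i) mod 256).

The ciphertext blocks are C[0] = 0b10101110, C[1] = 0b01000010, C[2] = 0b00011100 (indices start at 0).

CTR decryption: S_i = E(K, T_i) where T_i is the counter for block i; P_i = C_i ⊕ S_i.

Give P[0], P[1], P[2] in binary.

P[0]: T = 0b01000111, S = E(K, T) = 0b00001110; 0b10101110 ⊕ 0b00001110 = 0b10100000.
P[1]: T = 0b01001000, S = E(K, T) = 0b00011001; 0b01000010 ⊕ 0b00011001 = 0b01011011.
P[2]: T = 0b01001001, S = E(K, T) = 0b00011000; 0b00011100 ⊕ 0b00011000 = 0b00000100.

P[0] = 0b10100000, P[1] = 0b01011011, P[2] = 0b00000100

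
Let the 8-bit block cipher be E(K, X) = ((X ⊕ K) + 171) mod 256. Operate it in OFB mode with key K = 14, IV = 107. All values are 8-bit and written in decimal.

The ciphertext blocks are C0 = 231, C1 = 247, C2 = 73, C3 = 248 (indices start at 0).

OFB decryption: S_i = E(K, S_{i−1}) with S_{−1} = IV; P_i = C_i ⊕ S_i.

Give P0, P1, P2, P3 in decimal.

P0: S = E(K, 107) = 16; 231 ⊕ 16 = 247.
P1: S = E(K, 16) = 201; 247 ⊕ 201 = 62.
P2: S = E(K, 201) = 114; 73 ⊕ 114 = 59.
P3: S = E(K, 114) = 39; 248 ⊕ 39 = 223.

P0 = 247, P1 = 62, P2 = 59, P3 = 223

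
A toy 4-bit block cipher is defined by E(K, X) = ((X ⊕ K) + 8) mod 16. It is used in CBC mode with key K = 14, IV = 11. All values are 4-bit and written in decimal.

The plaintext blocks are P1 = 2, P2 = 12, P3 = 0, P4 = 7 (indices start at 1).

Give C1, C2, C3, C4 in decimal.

CBC encryption: C_i = E(K, P_i ⊕ C_{i−1}), with C_{0} = IV.
C1: P1 ⊕ 11 = 9; E(K, 9) = 15.
C2: P2 ⊕ 15 = 3; E(K, 3) = 5.
C3: P3 ⊕ 5 = 5; E(K, 5) = 3.
C4: P4 ⊕ 3 = 4; E(K, 4) = 2.

C1 = 15, C2 = 5, C3 = 3, C4 = 2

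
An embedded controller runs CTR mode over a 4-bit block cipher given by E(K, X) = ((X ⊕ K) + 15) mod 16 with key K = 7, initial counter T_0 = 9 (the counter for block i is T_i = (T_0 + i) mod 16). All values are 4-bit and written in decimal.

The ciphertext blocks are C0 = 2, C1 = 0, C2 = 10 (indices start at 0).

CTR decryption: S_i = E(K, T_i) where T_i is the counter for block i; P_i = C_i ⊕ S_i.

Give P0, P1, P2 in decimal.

P0: T = 9, S = E(K, T) = 13; 2 ⊕ 13 = 15.
P1: T = 10, S = E(K, T) = 12; 0 ⊕ 12 = 12.
P2: T = 11, S = E(K, T) = 11; 10 ⊕ 11 = 1.

P0 = 15, P1 = 12, P2 = 1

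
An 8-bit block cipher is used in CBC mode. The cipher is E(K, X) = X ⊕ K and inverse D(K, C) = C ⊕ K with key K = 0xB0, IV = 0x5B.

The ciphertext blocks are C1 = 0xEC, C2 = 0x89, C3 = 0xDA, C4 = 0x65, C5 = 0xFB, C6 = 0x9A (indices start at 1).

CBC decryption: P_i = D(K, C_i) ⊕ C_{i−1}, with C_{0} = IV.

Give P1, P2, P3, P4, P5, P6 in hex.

P1: D(K, 0xEC) = 0x5C; 0x5C ⊕ 0x5B = 0x07.
P2: D(K, 0x89) = 0x39; 0x39 ⊕ 0xEC = 0xD5.
P3: D(K, 0xDA) = 0x6A; 0x6A ⊕ 0x89 = 0xE3.
P4: D(K, 0x65) = 0xD5; 0xD5 ⊕ 0xDA = 0x0F.
P5: D(K, 0xFB) = 0x4B; 0x4B ⊕ 0x65 = 0x2E.
P6: D(K, 0x9A) = 0x2A; 0x2A ⊕ 0xFB = 0xD1.

P1 = 0x07, P2 = 0xD5, P3 = 0xE3, P4 = 0x0F, P5 = 0x2E, P6 = 0xD1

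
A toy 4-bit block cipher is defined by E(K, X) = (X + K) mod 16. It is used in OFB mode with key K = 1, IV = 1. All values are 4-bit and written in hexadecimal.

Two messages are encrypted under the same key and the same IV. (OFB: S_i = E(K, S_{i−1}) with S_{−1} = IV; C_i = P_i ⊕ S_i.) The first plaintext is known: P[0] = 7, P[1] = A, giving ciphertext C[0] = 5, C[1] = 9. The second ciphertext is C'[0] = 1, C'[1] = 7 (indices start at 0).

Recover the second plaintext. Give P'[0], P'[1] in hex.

P'[0] = 3, P'[1] = 4

In OFB with a reused IV, both messages share the same keystream S_i, so C_i ⊕ C'_i = P_i ⊕ P'_i and thus P'_i = P_i ⊕ C_i ⊕ C'_i.
P'[0]: 7 ⊕ 5 ⊕ 1 = 3.
P'[1]: A ⊕ 9 ⊕ 7 = 4.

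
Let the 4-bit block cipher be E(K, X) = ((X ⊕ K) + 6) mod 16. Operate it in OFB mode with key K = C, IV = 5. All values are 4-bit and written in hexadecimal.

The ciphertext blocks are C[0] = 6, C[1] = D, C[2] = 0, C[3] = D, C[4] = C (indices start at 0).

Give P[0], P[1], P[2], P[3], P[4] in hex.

OFB decryption: S_i = E(K, S_{i−1}) with S_{−1} = IV; P_i = C_i ⊕ S_i.
P[0]: S = E(K, 5) = F; 6 ⊕ F = 9.
P[1]: S = E(K, F) = 9; D ⊕ 9 = 4.
P[2]: S = E(K, 9) = B; 0 ⊕ B = B.
P[3]: S = E(K, B) = D; D ⊕ D = 0.
P[4]: S = E(K, D) = 7; C ⊕ 7 = B.

P[0] = 9, P[1] = 4, P[2] = B, P[3] = 0, P[4] = B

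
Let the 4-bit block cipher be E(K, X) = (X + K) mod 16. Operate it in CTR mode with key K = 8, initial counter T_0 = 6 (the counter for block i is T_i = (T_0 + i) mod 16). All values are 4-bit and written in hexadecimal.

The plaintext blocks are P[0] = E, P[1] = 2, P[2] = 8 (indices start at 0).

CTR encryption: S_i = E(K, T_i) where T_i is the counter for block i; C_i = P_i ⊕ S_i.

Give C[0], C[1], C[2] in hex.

C[0] = 0, C[1] = D, C[2] = 8

C[0]: T = 6, S = E(K, T) = E; E ⊕ E = 0.
C[1]: T = 7, S = E(K, T) = F; 2 ⊕ F = D.
C[2]: T = 8, S = E(K, T) = 0; 8 ⊕ 0 = 8.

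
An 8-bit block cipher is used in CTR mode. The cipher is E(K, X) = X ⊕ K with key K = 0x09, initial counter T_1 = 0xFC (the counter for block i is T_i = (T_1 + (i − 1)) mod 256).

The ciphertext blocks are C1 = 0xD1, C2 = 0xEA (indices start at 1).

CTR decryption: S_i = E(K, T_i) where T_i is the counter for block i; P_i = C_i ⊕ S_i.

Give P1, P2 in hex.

P1: T = 0xFC, S = E(K, T) = 0xF5; 0xD1 ⊕ 0xF5 = 0x24.
P2: T = 0xFD, S = E(K, T) = 0xF4; 0xEA ⊕ 0xF4 = 0x1E.

P1 = 0x24, P2 = 0x1E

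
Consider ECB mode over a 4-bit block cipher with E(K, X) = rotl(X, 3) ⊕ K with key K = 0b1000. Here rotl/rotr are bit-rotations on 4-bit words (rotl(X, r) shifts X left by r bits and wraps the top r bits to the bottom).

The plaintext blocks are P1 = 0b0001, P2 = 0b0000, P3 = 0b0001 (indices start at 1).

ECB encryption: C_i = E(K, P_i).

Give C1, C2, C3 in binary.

C1 = 0b0000, C2 = 0b1000, C3 = 0b0000

C1: E(K, 0b0001) = 0b0000.
C2: E(K, 0b0000) = 0b1000.
C3: E(K, 0b0001) = 0b0000.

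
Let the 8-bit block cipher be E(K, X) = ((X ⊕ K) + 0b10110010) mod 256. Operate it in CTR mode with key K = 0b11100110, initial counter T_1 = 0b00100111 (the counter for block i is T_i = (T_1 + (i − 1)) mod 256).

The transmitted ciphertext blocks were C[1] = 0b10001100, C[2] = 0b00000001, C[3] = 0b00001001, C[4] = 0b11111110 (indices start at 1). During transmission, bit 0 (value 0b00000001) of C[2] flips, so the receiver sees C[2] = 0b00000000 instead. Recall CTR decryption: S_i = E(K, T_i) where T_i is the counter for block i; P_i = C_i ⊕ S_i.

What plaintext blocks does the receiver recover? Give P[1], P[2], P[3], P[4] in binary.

Only C[2] changed, to 0b00000000. In CTR, a change in C_i flips the same bit in P_i only; the keystream is unaffected. Decrypting the received ciphertext:
P[1]: T = 0b00100111, S = E(K, T) = 0b01110011; 0b10001100 ⊕ 0b01110011 = 0b11111111.
P[2]: T = 0b00101000, S = E(K, T) = 0b10000000; 0b00000000 ⊕ 0b10000000 = 0b10000000.
P[3]: T = 0b00101001, S = E(K, T) = 0b10000001; 0b00001001 ⊕ 0b10000001 = 0b10001000.
P[4]: T = 0b00101010, S = E(K, T) = 0b01111110; 0b11111110 ⊕ 0b01111110 = 0b10000000.
Blocks that differ from the original plaintext: P[2].

P[1] = 0b11111111, P[2] = 0b10000000, P[3] = 0b10001000, P[4] = 0b10000000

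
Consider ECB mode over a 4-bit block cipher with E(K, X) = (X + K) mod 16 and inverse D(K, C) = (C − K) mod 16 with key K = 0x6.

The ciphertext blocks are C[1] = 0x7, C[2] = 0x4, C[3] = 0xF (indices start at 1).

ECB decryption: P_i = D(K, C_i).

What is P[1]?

P[1] = 0x1

P[1]: D(K, 0x7) = 0x1.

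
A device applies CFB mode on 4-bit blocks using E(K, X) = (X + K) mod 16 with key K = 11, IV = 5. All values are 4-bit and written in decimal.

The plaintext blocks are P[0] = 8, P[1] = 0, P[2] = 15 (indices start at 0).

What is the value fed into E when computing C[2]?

3

CFB encryption: C_i = P_i ⊕ E(K, C_{i−1}), with C_{−1} = IV.
C[0]: E(K, 5) = 0; 8 ⊕ 0 = 8.
C[1]: E(K, 8) = 3; 0 ⊕ 3 = 3.
C[2]: E(K, 3) = 14; 15 ⊕ 14 = 1.
So the input to E for block [2] is 3.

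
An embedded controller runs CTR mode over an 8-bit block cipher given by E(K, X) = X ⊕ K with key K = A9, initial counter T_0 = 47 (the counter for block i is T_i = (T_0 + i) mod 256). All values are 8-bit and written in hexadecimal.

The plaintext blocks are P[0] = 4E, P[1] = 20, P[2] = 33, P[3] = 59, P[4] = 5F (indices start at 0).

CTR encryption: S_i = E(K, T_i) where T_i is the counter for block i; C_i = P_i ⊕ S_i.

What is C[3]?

C[0]: T = 47, S = E(K, T) = EE; 4E ⊕ EE = A0.
C[1]: T = 48, S = E(K, T) = E1; 20 ⊕ E1 = C1.
C[2]: T = 49, S = E(K, T) = E0; 33 ⊕ E0 = D3.
C[3]: T = 4A, S = E(K, T) = E3; 59 ⊕ E3 = BA.

C[3] = BA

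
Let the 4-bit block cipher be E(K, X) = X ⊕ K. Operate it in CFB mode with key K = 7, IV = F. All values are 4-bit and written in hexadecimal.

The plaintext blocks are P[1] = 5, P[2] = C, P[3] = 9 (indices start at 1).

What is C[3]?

C[3] = 8

CFB encryption: C_i = P_i ⊕ E(K, C_{i−1}), with C_{0} = IV.
C[1]: E(K, F) = 8; 5 ⊕ 8 = D.
C[2]: E(K, D) = A; C ⊕ A = 6.
C[3]: E(K, 6) = 1; 9 ⊕ 1 = 8.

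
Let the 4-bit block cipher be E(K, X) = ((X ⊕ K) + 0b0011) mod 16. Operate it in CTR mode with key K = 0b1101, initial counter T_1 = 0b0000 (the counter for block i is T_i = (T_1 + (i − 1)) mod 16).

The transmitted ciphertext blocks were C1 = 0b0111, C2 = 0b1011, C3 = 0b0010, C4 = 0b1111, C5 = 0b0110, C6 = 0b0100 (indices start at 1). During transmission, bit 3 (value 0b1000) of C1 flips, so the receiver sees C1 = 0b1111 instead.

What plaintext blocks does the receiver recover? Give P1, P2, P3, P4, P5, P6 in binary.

CTR decryption: S_i = E(K, T_i) where T_i is the counter for block i; P_i = C_i ⊕ S_i.
Only C1 changed, to 0b1111. In CTR, a change in C_i flips the same bit in P_i only; the keystream is unaffected. Decrypting the received ciphertext:
P1: T = 0b0000, S = E(K, T) = 0b0000; 0b1111 ⊕ 0b0000 = 0b1111.
P2: T = 0b0001, S = E(K, T) = 0b1111; 0b1011 ⊕ 0b1111 = 0b0100.
P3: T = 0b0010, S = E(K, T) = 0b0010; 0b0010 ⊕ 0b0010 = 0b0000.
P4: T = 0b0011, S = E(K, T) = 0b0001; 0b1111 ⊕ 0b0001 = 0b1110.
P5: T = 0b0100, S = E(K, T) = 0b1100; 0b0110 ⊕ 0b1100 = 0b1010.
P6: T = 0b0101, S = E(K, T) = 0b1011; 0b0100 ⊕ 0b1011 = 0b1111.
Blocks that differ from the original plaintext: P1.

P1 = 0b1111, P2 = 0b0100, P3 = 0b0000, P4 = 0b1110, P5 = 0b1010, P6 = 0b1111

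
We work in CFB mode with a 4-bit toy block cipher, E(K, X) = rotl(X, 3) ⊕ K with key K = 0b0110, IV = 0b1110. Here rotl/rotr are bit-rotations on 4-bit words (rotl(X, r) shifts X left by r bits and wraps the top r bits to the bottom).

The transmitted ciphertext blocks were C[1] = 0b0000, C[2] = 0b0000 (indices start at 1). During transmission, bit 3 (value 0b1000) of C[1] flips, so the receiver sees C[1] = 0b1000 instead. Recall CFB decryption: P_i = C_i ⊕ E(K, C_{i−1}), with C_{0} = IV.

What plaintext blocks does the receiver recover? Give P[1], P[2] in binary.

P[1] = 0b1001, P[2] = 0b0010

Only C[1] changed, to 0b1000. In CFB, a change in C_i flips the same bit in P_i and garbles P_{i+1}. Decrypting the received ciphertext:
P[1]: E(K, 0b1110) = 0b0001; 0b1000 ⊕ 0b0001 = 0b1001.
P[2]: E(K, 0b1000) = 0b0010; 0b0000 ⊕ 0b0010 = 0b0010.
Blocks that differ from the original plaintext: P[1], P[2].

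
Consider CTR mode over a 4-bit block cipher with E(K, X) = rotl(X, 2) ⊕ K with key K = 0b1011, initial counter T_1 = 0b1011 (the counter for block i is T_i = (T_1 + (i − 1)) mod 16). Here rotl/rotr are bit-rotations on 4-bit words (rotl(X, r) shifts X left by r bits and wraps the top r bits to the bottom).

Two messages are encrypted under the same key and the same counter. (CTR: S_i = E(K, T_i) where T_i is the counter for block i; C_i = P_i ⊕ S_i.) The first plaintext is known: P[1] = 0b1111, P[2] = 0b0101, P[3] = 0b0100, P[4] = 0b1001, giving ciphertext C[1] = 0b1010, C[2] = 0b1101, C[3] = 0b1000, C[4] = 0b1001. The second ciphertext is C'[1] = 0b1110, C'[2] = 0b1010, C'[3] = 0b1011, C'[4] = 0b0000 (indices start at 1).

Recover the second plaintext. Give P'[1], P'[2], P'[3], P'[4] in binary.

In CTR with a reused counter, both messages share the same keystream S_i, so C_i ⊕ C'_i = P_i ⊕ P'_i and thus P'_i = P_i ⊕ C_i ⊕ C'_i.
P'[1]: 0b1111 ⊕ 0b1010 ⊕ 0b1110 = 0b1011.
P'[2]: 0b0101 ⊕ 0b1101 ⊕ 0b1010 = 0b0010.
P'[3]: 0b0100 ⊕ 0b1000 ⊕ 0b1011 = 0b0111.
P'[4]: 0b1001 ⊕ 0b1001 ⊕ 0b0000 = 0b0000.

P'[1] = 0b1011, P'[2] = 0b0010, P'[3] = 0b0111, P'[4] = 0b0000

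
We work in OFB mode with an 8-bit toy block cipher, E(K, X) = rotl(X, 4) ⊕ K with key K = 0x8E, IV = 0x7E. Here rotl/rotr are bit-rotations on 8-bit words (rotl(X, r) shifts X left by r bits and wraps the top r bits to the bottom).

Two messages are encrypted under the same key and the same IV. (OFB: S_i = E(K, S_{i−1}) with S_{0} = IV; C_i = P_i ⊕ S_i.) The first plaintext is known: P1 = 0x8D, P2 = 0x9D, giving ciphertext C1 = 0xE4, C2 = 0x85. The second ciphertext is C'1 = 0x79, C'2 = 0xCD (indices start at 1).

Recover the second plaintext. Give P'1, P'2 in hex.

In OFB with a reused IV, both messages share the same keystream S_i, so C_i ⊕ C'_i = P_i ⊕ P'_i and thus P'_i = P_i ⊕ C_i ⊕ C'_i.
P'1: 0x8D ⊕ 0xE4 ⊕ 0x79 = 0x10.
P'2: 0x9D ⊕ 0x85 ⊕ 0xCD = 0xD5.

P'1 = 0x10, P'2 = 0xD5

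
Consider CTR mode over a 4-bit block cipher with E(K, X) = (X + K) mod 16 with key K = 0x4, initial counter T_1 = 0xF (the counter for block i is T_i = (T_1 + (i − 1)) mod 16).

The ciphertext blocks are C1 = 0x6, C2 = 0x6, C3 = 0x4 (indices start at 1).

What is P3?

P3 = 0x1

CTR decryption: S_i = E(K, T_i) where T_i is the counter for block i; P_i = C_i ⊕ S_i.
P3: T = 0x1, S = E(K, T) = 0x5; 0x4 ⊕ 0x5 = 0x1.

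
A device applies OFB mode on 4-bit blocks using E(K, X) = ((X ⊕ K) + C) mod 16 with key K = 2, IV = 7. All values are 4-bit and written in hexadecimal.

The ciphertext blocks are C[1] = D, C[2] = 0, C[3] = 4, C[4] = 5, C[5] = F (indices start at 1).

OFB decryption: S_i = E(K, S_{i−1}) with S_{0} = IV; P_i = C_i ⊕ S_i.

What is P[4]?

P[4] = 2

P[1]: S = E(K, 7) = 1; D ⊕ 1 = C.
P[2]: S = E(K, 1) = F; 0 ⊕ F = F.
P[3]: S = E(K, F) = 9; 4 ⊕ 9 = D.
P[4]: S = E(K, 9) = 7; 5 ⊕ 7 = 2.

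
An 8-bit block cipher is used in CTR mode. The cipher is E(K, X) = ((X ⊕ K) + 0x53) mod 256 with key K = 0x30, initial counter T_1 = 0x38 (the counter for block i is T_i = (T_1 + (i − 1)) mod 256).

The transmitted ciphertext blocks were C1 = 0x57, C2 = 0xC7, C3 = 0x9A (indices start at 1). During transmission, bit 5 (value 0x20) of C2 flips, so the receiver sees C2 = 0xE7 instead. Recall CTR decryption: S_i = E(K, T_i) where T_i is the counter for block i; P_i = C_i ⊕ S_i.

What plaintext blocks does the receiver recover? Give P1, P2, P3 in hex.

Only C2 changed, to 0xE7. In CTR, a change in C_i flips the same bit in P_i only; the keystream is unaffected. Decrypting the received ciphertext:
P1: T = 0x38, S = E(K, T) = 0x5B; 0x57 ⊕ 0x5B = 0x0C.
P2: T = 0x39, S = E(K, T) = 0x5C; 0xE7 ⊕ 0x5C = 0xBB.
P3: T = 0x3A, S = E(K, T) = 0x5D; 0x9A ⊕ 0x5D = 0xC7.
Blocks that differ from the original plaintext: P2.

P1 = 0x0C, P2 = 0xBB, P3 = 0xC7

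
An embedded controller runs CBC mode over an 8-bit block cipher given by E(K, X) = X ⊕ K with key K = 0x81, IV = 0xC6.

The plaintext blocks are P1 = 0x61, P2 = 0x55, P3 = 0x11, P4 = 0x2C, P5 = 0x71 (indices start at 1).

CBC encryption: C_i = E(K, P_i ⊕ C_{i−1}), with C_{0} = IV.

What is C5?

C5 = 0x3F

C1: P1 ⊕ 0xC6 = 0xA7; E(K, 0xA7) = 0x26.
C2: P2 ⊕ 0x26 = 0x73; E(K, 0x73) = 0xF2.
C3: P3 ⊕ 0xF2 = 0xE3; E(K, 0xE3) = 0x62.
C4: P4 ⊕ 0x62 = 0x4E; E(K, 0x4E) = 0xCF.
C5: P5 ⊕ 0xCF = 0xBE; E(K, 0xBE) = 0x3F.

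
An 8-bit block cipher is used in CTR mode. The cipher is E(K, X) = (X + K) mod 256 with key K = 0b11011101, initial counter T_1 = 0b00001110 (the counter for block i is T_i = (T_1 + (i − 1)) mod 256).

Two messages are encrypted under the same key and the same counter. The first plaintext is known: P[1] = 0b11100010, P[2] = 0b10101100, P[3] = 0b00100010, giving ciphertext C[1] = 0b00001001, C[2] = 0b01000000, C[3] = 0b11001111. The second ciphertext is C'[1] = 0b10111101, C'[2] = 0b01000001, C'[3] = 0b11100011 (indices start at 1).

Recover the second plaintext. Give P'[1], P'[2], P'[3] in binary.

P'[1] = 0b01010110, P'[2] = 0b10101101, P'[3] = 0b00001110

In CTR with a reused counter, both messages share the same keystream S_i, so C_i ⊕ C'_i = P_i ⊕ P'_i and thus P'_i = P_i ⊕ C_i ⊕ C'_i.
P'[1]: 0b11100010 ⊕ 0b00001001 ⊕ 0b10111101 = 0b01010110.
P'[2]: 0b10101100 ⊕ 0b01000000 ⊕ 0b01000001 = 0b10101101.
P'[3]: 0b00100010 ⊕ 0b11001111 ⊕ 0b11100011 = 0b00001110.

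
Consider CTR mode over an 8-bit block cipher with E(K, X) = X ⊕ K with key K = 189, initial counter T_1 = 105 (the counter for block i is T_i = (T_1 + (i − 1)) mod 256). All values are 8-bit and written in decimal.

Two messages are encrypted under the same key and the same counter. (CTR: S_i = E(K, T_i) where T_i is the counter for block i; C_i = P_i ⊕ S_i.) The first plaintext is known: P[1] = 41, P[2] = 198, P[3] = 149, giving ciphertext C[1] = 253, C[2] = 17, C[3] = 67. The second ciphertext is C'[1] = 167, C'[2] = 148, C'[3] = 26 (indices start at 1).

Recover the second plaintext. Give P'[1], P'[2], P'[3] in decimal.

In CTR with a reused counter, both messages share the same keystream S_i, so C_i ⊕ C'_i = P_i ⊕ P'_i and thus P'_i = P_i ⊕ C_i ⊕ C'_i.
P'[1]: 41 ⊕ 253 ⊕ 167 = 115.
P'[2]: 198 ⊕ 17 ⊕ 148 = 67.
P'[3]: 149 ⊕ 67 ⊕ 26 = 204.

P'[1] = 115, P'[2] = 67, P'[3] = 204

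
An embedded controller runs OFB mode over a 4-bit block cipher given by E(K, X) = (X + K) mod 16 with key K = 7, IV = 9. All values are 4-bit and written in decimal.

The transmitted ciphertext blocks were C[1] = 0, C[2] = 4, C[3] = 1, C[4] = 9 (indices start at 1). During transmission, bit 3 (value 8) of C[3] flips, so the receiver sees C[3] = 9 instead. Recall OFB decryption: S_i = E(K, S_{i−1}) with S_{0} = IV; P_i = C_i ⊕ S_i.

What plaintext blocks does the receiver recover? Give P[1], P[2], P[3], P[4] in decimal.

P[1] = 0, P[2] = 3, P[3] = 7, P[4] = 12

Only C[3] changed, to 9. In OFB, a change in C_i flips the same bit in P_i only; the keystream is unaffected. Decrypting the received ciphertext:
P[1]: S = E(K, 9) = 0; 0 ⊕ 0 = 0.
P[2]: S = E(K, 0) = 7; 4 ⊕ 7 = 3.
P[3]: S = E(K, 7) = 14; 9 ⊕ 14 = 7.
P[4]: S = E(K, 14) = 5; 9 ⊕ 5 = 12.
Blocks that differ from the original plaintext: P[3].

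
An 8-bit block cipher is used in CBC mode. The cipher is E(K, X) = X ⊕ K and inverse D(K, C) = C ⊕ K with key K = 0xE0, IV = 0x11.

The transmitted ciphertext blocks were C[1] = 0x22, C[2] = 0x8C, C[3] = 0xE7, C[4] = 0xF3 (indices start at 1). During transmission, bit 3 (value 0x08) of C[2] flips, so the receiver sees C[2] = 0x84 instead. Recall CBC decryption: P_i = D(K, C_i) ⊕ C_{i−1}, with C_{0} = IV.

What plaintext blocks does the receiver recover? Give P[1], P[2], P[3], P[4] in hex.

P[1] = 0xD3, P[2] = 0x46, P[3] = 0x83, P[4] = 0xF4

Only C[2] changed, to 0x84. In CBC, a change in C_i garbles P_i and flips the same bit in P_{i+1}. Decrypting the received ciphertext:
P[1]: D(K, 0x22) = 0xC2; 0xC2 ⊕ 0x11 = 0xD3.
P[2]: D(K, 0x84) = 0x64; 0x64 ⊕ 0x22 = 0x46.
P[3]: D(K, 0xE7) = 0x07; 0x07 ⊕ 0x84 = 0x83.
P[4]: D(K, 0xF3) = 0x13; 0x13 ⊕ 0xE7 = 0xF4.
Blocks that differ from the original plaintext: P[2], P[3].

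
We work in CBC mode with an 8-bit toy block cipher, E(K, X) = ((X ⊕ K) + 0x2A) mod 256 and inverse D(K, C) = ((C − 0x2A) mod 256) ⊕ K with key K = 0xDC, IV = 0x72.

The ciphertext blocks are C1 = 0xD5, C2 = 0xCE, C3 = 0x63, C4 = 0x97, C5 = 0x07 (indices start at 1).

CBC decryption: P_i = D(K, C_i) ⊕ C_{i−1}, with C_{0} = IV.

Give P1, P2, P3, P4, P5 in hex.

P1: D(K, 0xD5) = 0x77; 0x77 ⊕ 0x72 = 0x05.
P2: D(K, 0xCE) = 0x78; 0x78 ⊕ 0xD5 = 0xAD.
P3: D(K, 0x63) = 0xE5; 0xE5 ⊕ 0xCE = 0x2B.
P4: D(K, 0x97) = 0xB1; 0xB1 ⊕ 0x63 = 0xD2.
P5: D(K, 0x07) = 0x01; 0x01 ⊕ 0x97 = 0x96.

P1 = 0x05, P2 = 0xAD, P3 = 0x2B, P4 = 0xD2, P5 = 0x96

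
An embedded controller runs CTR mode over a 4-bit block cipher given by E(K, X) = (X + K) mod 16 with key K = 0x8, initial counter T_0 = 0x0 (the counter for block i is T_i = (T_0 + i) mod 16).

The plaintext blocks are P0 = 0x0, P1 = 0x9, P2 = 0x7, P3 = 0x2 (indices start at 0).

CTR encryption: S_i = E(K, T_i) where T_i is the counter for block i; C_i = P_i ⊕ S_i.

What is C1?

C1 = 0x0

C0: T = 0x0, S = E(K, T) = 0x8; 0x0 ⊕ 0x8 = 0x8.
C1: T = 0x1, S = E(K, T) = 0x9; 0x9 ⊕ 0x9 = 0x0.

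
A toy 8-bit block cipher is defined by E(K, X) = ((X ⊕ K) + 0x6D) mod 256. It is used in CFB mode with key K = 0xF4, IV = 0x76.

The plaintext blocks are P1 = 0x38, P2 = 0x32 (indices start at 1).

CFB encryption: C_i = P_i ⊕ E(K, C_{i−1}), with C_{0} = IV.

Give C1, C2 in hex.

C1: E(K, 0x76) = 0xEF; 0x38 ⊕ 0xEF = 0xD7.
C2: E(K, 0xD7) = 0x90; 0x32 ⊕ 0x90 = 0xA2.

C1 = 0xD7, C2 = 0xA2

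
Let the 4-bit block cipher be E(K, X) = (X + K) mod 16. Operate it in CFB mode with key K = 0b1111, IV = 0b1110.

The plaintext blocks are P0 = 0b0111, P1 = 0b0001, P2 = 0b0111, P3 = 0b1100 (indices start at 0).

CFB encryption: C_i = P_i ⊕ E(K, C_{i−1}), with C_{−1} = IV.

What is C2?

C0: E(K, 0b1110) = 0b1101; 0b0111 ⊕ 0b1101 = 0b1010.
C1: E(K, 0b1010) = 0b1001; 0b0001 ⊕ 0b1001 = 0b1000.
C2: E(K, 0b1000) = 0b0111; 0b0111 ⊕ 0b0111 = 0b0000.

C2 = 0b0000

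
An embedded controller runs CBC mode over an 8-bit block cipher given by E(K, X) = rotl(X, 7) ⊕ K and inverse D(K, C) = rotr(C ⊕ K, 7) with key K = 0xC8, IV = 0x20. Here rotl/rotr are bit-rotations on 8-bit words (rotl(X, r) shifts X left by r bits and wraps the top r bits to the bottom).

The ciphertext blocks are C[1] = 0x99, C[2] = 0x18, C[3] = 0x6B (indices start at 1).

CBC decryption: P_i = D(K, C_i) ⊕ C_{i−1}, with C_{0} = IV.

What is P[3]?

P[3]: D(K, 0x6B) = 0x47; 0x47 ⊕ 0x18 = 0x5F.

P[3] = 0x5F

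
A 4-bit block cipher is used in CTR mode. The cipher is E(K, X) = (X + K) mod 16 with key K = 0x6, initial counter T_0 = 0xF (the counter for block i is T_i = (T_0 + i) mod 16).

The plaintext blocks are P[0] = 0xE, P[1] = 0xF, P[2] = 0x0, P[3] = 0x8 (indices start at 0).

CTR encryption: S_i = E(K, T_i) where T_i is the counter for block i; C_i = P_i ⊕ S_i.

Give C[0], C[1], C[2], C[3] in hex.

C[0] = 0xB, C[1] = 0x9, C[2] = 0x7, C[3] = 0x0

C[0]: T = 0xF, S = E(K, T) = 0x5; 0xE ⊕ 0x5 = 0xB.
C[1]: T = 0x0, S = E(K, T) = 0x6; 0xF ⊕ 0x6 = 0x9.
C[2]: T = 0x1, S = E(K, T) = 0x7; 0x0 ⊕ 0x7 = 0x7.
C[3]: T = 0x2, S = E(K, T) = 0x8; 0x8 ⊕ 0x8 = 0x0.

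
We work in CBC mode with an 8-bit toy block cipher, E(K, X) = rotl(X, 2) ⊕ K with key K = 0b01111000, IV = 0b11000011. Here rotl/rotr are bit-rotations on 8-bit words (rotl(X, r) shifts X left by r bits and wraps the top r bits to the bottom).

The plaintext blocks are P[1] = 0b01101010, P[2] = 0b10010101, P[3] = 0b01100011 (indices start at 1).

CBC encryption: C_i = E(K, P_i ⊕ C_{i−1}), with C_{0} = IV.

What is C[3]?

C[1]: P[1] ⊕ 0b11000011 = 0b10101001; E(K, 0b10101001) = 0b11011110.
C[2]: P[2] ⊕ 0b11011110 = 0b01001011; E(K, 0b01001011) = 0b01010101.
C[3]: P[3] ⊕ 0b01010101 = 0b00110110; E(K, 0b00110110) = 0b10100000.

C[3] = 0b10100000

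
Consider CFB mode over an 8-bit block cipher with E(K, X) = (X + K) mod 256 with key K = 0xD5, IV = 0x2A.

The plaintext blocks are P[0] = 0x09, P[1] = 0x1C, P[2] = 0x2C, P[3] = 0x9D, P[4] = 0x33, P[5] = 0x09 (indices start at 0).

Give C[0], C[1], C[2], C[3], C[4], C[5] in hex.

C[0] = 0xF6, C[1] = 0xD7, C[2] = 0x80, C[3] = 0xC8, C[4] = 0xAE, C[5] = 0x8A

CFB encryption: C_i = P_i ⊕ E(K, C_{i−1}), with C_{−1} = IV.
C[0]: E(K, 0x2A) = 0xFF; 0x09 ⊕ 0xFF = 0xF6.
C[1]: E(K, 0xF6) = 0xCB; 0x1C ⊕ 0xCB = 0xD7.
C[2]: E(K, 0xD7) = 0xAC; 0x2C ⊕ 0xAC = 0x80.
C[3]: E(K, 0x80) = 0x55; 0x9D ⊕ 0x55 = 0xC8.
C[4]: E(K, 0xC8) = 0x9D; 0x33 ⊕ 0x9D = 0xAE.
C[5]: E(K, 0xAE) = 0x83; 0x09 ⊕ 0x83 = 0x8A.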